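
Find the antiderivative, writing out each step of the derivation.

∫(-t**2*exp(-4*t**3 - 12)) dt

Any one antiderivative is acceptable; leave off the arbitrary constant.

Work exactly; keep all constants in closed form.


Step 1. Substitute u = t**3 + 3, turning ∫(-t**2*exp(-4*t**3 - 12)) dt into ∫(-exp(-4*u)/3) du: now ∫(-exp(-4*u)/3) du.
Step 2. Evaluate the standard form: now exp(-4*u)/12.
Step 3. Substitute back u = t**3 + 3: now exp(-4*t**3 - 12)/12.
Answer: exp(-4*t**3 - 12)/12.


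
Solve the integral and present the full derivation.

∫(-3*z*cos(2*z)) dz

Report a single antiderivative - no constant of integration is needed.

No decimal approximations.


Step 1. Integrate ∫(-3*z*cos(2*z)) dz by parts with u = z, dv = (-3*cos(2*z)) dz, so v = -3*sin(2*z)/2: now -3*z*sin(2*z)/2 + ∫(3*sin(2*z)/2) dz.
Step 2. Evaluate the standard form: now -3*z*sin(2*z)/2 - 3*cos(2*z)/4.
Answer: -3*z*sin(2*z)/2 - 3*cos(2*z)/4.


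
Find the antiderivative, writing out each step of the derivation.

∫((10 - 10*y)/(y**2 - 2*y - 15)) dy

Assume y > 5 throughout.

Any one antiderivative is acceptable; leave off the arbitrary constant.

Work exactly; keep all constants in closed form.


Step 1. Decompose ∫((10 - 10*y)/(y**2 - 2*y - 15)) dy by partial fractions, (10 - 10*y)/(y**2 - 2*y - 15) = -5/(y + 3) - 5/(y - 5): now ∫(-5/(y - 5)) dy + ∫(-5/(y + 3)) dy.
Step 2. Evaluate the standard form [assuming y > 5]: now -5*log(y - 5) + ∫(-5/(y + 3)) dy.
Step 3. Evaluate the standard form [assuming y > -3]: now -5*log(y - 5) - 5*log(y + 3).
Answer: -5*log(y - 5) - 5*log(y + 3).


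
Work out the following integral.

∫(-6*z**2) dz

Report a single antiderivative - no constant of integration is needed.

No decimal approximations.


Answer: -2*z**3.


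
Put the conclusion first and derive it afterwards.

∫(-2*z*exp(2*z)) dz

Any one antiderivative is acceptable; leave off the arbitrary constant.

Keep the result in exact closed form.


The answer is -z*exp(2*z) + exp(2*z)/2.
Step 1. Integrate ∫(-2*z*exp(2*z)) dz by parts with u = z, dv = (-2*exp(2*z)) dz, so v = -exp(2*z): now -z*exp(2*z) + ∫(exp(2*z)) dz.
Step 2. Evaluate the standard form: now -z*exp(2*z) + exp(2*z)/2.
Answer: -z*exp(2*z) + exp(2*z)/2.


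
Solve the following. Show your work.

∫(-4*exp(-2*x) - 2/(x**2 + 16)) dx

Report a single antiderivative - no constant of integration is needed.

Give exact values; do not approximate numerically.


Step 1. Rewrite: now ∫(-2/(x**2 + 16)) dx + ∫(-4*exp(-2*x)) dx.
Step 2. Evaluate the standard form: now ∫(-2/(x**2 + 16)) dx + 2*exp(-2*x).
Step 3. Evaluate the standard form: now -atan(x/4)/2 + 2*exp(-2*x).
Answer: -atan(x/4)/2 + 2*exp(-2*x).


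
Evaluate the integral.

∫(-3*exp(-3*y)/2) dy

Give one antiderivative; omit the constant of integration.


Answer: exp(-3*y)/2.


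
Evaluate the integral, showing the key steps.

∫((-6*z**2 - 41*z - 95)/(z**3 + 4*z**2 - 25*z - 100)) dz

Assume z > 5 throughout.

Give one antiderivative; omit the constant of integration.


Step 1. Decompose ∫((-6*z**2 - 41*z - 95)/(z**3 + 4*z**2 - 25*z - 100)) dz by partial fractions, (-6*z**2 - 41*z - 95)/(z**3 + 4*z**2 - 25*z - 100) = -4/(z + 5) + 3/(z + 4) - 5/(z - 5): now ∫(-5/(z - 5)) dz + ∫(3/(z + 4)) dz + ∫(-4/(z + 5)) dz.
Step 2. Evaluate the standard form [assuming z > 5]: now -5*log(z - 5) + ∫(3/(z + 4)) dz + ∫(-4/(z + 5)) dz.
Step 3. Evaluate the standard form [assuming z > -5]: now -5*log(z - 5) - 4*log(z + 5) + ∫(3/(z + 4)) dz.
Step 4. Evaluate the standard form [assuming z > -4]: now -5*log(z - 5) + 3*log(z + 4) - 4*log(z + 5).
Answer: -5*log(z - 5) + 3*log(z + 4) - 4*log(z + 5).


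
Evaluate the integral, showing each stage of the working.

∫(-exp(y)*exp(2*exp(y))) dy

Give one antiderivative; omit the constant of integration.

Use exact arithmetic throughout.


Step 1. Substitute u = exp(y), turning ∫(-exp(y)*exp(2*exp(y))) dy into ∫(-exp(2*u)) du: now ∫(-exp(2*u)) du.
Step 2. Evaluate the standard form: now -exp(2*u)/2.
Step 3. Substitute back u = exp(y): now -exp(2*exp(y))/2.
Answer: -exp(2*exp(y))/2.


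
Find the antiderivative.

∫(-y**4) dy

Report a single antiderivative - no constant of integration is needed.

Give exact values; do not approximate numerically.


Answer: -y**5/5.


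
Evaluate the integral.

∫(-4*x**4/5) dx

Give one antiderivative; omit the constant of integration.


Answer: -4*x**5/25.


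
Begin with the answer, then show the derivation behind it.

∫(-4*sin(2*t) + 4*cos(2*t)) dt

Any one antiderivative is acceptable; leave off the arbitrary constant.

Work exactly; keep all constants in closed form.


The answer is 2*sin(2*t) + 2*cos(2*t).
Step 1. Rewrite: now ∫(-4*sin(2*t)) dt + ∫(4*cos(2*t)) dt.
Step 2. Evaluate the standard form: now 2*cos(2*t) + ∫(4*cos(2*t)) dt.
Step 3. Evaluate the standard form: now 2*sin(2*t) + 2*cos(2*t).
Answer: 2*sin(2*t) + 2*cos(2*t).


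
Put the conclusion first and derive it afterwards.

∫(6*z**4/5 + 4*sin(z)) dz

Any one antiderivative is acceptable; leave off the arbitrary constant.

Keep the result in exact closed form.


The answer is 6*z**5/25 - 4*cos(z).
Step 1. Rewrite: now ∫(6*z**4/5) dz + ∫(4*sin(z)) dz.
Step 2. Evaluate the standard form: now -4*cos(z) + ∫(6*z**4/5) dz.
Step 3. Evaluate the standard form: now 6*z**5/25 - 4*cos(z).
Answer: 6*z**5/25 - 4*cos(z).


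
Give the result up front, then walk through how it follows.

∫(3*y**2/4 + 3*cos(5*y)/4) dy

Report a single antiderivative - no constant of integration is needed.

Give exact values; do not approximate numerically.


The answer is y**3/4 + 3*sin(5*y)/20.
Step 1. Rewrite: now ∫(3*y**2/4) dy + ∫(3*cos(5*y)/4) dy.
Step 2. Evaluate the standard form: now y**3/4 + ∫(3*cos(5*y)/4) dy.
Step 3. Evaluate the standard form: now y**3/4 + 3*sin(5*y)/20.
Answer: y**3/4 + 3*sin(5*y)/20.


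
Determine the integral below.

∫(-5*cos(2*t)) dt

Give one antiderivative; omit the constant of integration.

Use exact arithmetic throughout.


Answer: -5*sin(2*t)/2.


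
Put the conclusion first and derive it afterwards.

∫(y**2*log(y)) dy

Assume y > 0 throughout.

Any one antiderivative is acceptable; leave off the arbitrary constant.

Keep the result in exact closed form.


The answer is y**3*log(y)/3 - y**3/9.
Step 1. Integrate ∫(y**2*log(y)) dy by parts with u = log(y), dv = (y**2) dy, so v = y**3/3 [assuming y > 0]: now y**3*log(y)/3 + ∫(-y**2/3) dy.
Step 2. Evaluate the standard form: now y**3*log(y)/3 - y**3/9.
Answer: y**3*log(y)/3 - y**3/9.


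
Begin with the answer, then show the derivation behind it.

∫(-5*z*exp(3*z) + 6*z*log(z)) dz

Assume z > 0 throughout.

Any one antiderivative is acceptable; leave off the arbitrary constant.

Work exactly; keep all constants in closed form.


The answer is 3*z**2*log(z) - 3*z**2/2 - 5*z*exp(3*z)/3 + 5*exp(3*z)/9.
Step 1. Rewrite: now ∫(-5*z*exp(3*z)) dz + ∫(6*z*log(z)) dz.
Step 2. Integrate ∫(-5*z*exp(3*z)) dz by parts with u = z, dv = (-5*exp(3*z)) dz, so v = -5*exp(3*z)/3: now -5*z*exp(3*z)/3 + ∫(6*z*log(z)) dz + ∫(5*exp(3*z)/3) dz.
Step 3. Evaluate the standard form: now -5*z*exp(3*z)/3 + 5*exp(3*z)/9 + ∫(6*z*log(z)) dz.
Step 4. Integrate ∫(6*z*log(z)) dz by parts with u = log(z), dv = (6*z) dz, so v = 3*z**2 [assuming z > 0]: now 3*z**2*log(z) - 5*z*exp(3*z)/3 + 5*exp(3*z)/9 + ∫(-3*z) dz.
Step 5. Evaluate the standard form: now 3*z**2*log(z) - 3*z**2/2 - 5*z*exp(3*z)/3 + 5*exp(3*z)/9.
Answer: 3*z**2*log(z) - 3*z**2/2 - 5*z*exp(3*z)/3 + 5*exp(3*z)/9.


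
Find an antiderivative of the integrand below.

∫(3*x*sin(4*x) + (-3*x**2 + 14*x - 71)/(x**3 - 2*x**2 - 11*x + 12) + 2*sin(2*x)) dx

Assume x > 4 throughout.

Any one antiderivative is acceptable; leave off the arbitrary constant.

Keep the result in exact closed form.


Answer: -3*x*cos(4*x)/4 - 3*log(x - 4) + 5*log(x - 1) - 5*log(x + 3) + 3*sin(4*x)/16 - cos(2*x).


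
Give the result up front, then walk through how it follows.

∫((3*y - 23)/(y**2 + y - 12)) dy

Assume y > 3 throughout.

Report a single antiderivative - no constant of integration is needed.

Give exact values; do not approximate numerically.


The answer is -2*log(y - 3) + 5*log(y + 4).
Step 1. Decompose ∫((3*y - 23)/(y**2 + y - 12)) dy by partial fractions, (3*y - 23)/(y**2 + y - 12) = 5/(y + 4) - 2/(y - 3): now ∫(-2/(y - 3)) dy + ∫(5/(y + 4)) dy.
Step 2. Evaluate the standard form [assuming y > 3]: now -2*log(y - 3) + ∫(5/(y + 4)) dy.
Step 3. Evaluate the standard form [assuming y > -4]: now -2*log(y - 3) + 5*log(y + 4).
Answer: -2*log(y - 3) + 5*log(y + 4).


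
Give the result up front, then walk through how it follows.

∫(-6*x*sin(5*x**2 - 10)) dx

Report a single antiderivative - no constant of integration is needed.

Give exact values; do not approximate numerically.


The answer is 3*cos(5*x**2 - 10)/5.
Step 1. Substitute u = x**2 - 2, turning ∫(-6*x*sin(5*x**2 - 10)) dx into ∫(-3*sin(5*u)) du: now ∫(-3*sin(5*u)) du.
Step 2. Evaluate the standard form: now 3*cos(5*u)/5.
Step 3. Substitute back u = x**2 - 2: now 3*cos(5*x**2 - 10)/5.
Answer: 3*cos(5*x**2 - 10)/5.


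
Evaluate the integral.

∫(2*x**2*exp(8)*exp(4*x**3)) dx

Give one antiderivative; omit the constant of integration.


Answer: exp(4*x**3 + 8)/6.


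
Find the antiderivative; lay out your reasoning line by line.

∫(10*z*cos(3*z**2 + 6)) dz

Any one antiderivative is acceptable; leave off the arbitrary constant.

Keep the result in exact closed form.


Step 1. Substitute u = z**2 + 2, turning ∫(10*z*cos(3*z**2 + 6)) dz into ∫(5*cos(3*u)) du: now ∫(5*cos(3*u)) du.
Step 2. Evaluate the standard form: now 5*sin(3*u)/3.
Step 3. Substitute back u = z**2 + 2: now 5*sin(3*z**2 + 6)/3.
Answer: 5*sin(3*z**2 + 6)/3.


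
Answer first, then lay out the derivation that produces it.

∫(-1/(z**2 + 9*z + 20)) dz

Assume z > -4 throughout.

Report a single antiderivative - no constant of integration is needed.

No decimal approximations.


The answer is -log(z + 4) + log(z + 5).
Step 1. Decompose ∫(-1/(z**2 + 9*z + 20)) dz by partial fractions, -1/(z**2 + 9*z + 20) = 1/(z + 5) - 1/(z + 4): now ∫(-1/(z + 4)) dz + ∫(1/(z + 5)) dz.
Step 2. Evaluate the standard form [assuming z > -5]: now log(z + 5) + ∫(-1/(z + 4)) dz.
Step 3. Evaluate the standard form [assuming z > -4]: now -log(z + 4) + log(z + 5).
Answer: -log(z + 4) + log(z + 5).


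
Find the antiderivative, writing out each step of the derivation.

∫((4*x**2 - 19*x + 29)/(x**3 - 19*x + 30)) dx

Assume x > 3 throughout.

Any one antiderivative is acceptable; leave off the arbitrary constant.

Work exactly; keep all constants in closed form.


Step 1. Decompose ∫((4*x**2 - 19*x + 29)/(x**3 - 19*x + 30)) dx by partial fractions, (4*x**2 - 19*x + 29)/(x**3 - 19*x + 30) = 4/(x + 5) - 1/(x - 2) + 1/(x - 3): now ∫(1/(x - 3)) dx + ∫(-1/(x - 2)) dx + ∫(4/(x + 5)) dx.
Step 2. Evaluate the standard form [assuming x > -5]: now 4*log(x + 5) + ∫(1/(x - 3)) dx + ∫(-1/(x - 2)) dx.
Step 3. Evaluate the standard form [assuming x > 3]: now log(x - 3) + 4*log(x + 5) + ∫(-1/(x - 2)) dx.
Step 4. Evaluate the standard form [assuming x > 2]: now log(x - 3) - log(x - 2) + 4*log(x + 5).
Answer: log(x - 3) - log(x - 2) + 4*log(x + 5).


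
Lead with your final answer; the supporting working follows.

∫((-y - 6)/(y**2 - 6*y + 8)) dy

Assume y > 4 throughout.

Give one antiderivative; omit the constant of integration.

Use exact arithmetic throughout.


The answer is -5*log(y - 4) + 4*log(y - 2).
Step 1. Decompose ∫((-y - 6)/(y**2 - 6*y + 8)) dy by partial fractions, (-y - 6)/(y**2 - 6*y + 8) = 4/(y - 2) - 5/(y - 4): now ∫(-5/(y - 4)) dy + ∫(4/(y - 2)) dy.
Step 2. Evaluate the standard form [assuming y > 4]: now -5*log(y - 4) + ∫(4/(y - 2)) dy.
Step 3. Evaluate the standard form [assuming y > 2]: now -5*log(y - 4) + 4*log(y - 2).
Answer: -5*log(y - 4) + 4*log(y - 2).


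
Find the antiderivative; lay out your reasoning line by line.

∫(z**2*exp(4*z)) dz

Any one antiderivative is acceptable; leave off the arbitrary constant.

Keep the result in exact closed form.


Step 1. Integrate ∫(z**2*exp(4*z)) dz by parts with u = z**2, dv = (exp(4*z)) dz, so v = exp(4*z)/4: now z**2*exp(4*z)/4 + ∫(-z*exp(4*z)/2) dz.
Step 2. Integrate ∫(-z*exp(4*z)/2) dz by parts with u = z, dv = (-exp(4*z)/2) dz, so v = -exp(4*z)/8: now z**2*exp(4*z)/4 - z*exp(4*z)/8 + ∫(exp(4*z)/8) dz.
Step 3. Evaluate the standard form: now z**2*exp(4*z)/4 - z*exp(4*z)/8 + exp(4*z)/32.
Answer: z**2*exp(4*z)/4 - z*exp(4*z)/8 + exp(4*z)/32.


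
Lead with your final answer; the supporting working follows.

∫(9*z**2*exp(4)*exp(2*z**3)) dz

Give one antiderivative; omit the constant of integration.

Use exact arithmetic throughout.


The answer is 3*exp(2*z**3 + 4)/2.
Step 1. Substitute u = z**3 + 2, turning ∫(9*z**2*exp(4)*exp(2*z**3)) dz into ∫(3*exp(2*u)) du: now ∫(3*exp(2*u)) du.
Step 2. Evaluate the standard form: now 3*exp(2*u)/2.
Step 3. Substitute back u = z**3 + 2: now 3*exp(2*z**3 + 4)/2.
Answer: 3*exp(2*z**3 + 4)/2.


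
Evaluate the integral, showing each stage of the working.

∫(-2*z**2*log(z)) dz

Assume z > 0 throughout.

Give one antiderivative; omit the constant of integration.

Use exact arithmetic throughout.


Step 1. Integrate ∫(-2*z**2*log(z)) dz by parts with u = log(z), dv = (-2*z**2) dz, so v = -2*z**3/3 [assuming z > 0]: now -2*z**3*log(z)/3 + ∫(2*z**2/3) dz.
Step 2. Evaluate the standard form: now -2*z**3*log(z)/3 + 2*z**3/9.
Answer: -2*z**3*log(z)/3 + 2*z**3/9.


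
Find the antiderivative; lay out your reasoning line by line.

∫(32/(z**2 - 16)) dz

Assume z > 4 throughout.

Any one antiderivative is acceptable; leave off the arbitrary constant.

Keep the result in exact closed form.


Step 1. Decompose ∫(32/(z**2 - 16)) dz by partial fractions, 32/(z**2 - 16) = -4/(z + 4) + 4/(z - 4): now ∫(4/(z - 4)) dz + ∫(-4/(z + 4)) dz.
Step 2. Evaluate the standard form [assuming z > 4]: now 4*log(z - 4) + ∫(-4/(z + 4)) dz.
Step 3. Evaluate the standard form [assuming z > -4]: now 4*log(z - 4) - 4*log(z + 4).
Answer: 4*log(z - 4) - 4*log(z + 4).


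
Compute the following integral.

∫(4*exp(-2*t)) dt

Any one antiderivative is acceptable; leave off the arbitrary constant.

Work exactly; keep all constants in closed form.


Answer: -2*exp(-2*t).


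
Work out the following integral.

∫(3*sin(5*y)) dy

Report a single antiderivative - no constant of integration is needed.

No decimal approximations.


Answer: -3*cos(5*y)/5.


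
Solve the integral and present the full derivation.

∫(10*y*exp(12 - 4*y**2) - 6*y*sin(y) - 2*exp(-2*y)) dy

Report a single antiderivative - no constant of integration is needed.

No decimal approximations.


Step 1. Rewrite: now ∫(10*y*exp(12 - 4*y**2)) dy + ∫(-6*y*sin(y)) dy + ∫(-2*exp(-2*y)) dy.
Step 2. Substitute u = y**2 - 3, turning ∫(10*y*exp(12 - 4*y**2)) dy into ∫(5*exp(-4*u)) du: now ∫(-6*y*sin(y)) dy + ∫(5*exp(-4*u)) du + ∫(-2*exp(-2*y)) dy.
Step 3. Evaluate the standard form: now ∫(-6*y*sin(y)) dy + ∫(-2*exp(-2*y)) dy - 5*exp(-4*u)/4.
Step 4. Substitute back u = y**2 - 3: now -5*exp(12 - 4*y**2)/4 + ∫(-6*y*sin(y)) dy + ∫(-2*exp(-2*y)) dy.
Step 5. Evaluate the standard form: now -5*exp(12 - 4*y**2)/4 + ∫(-6*y*sin(y)) dy + exp(-2*y).
Step 6. Integrate ∫(-6*y*sin(y)) dy by parts with u = y, dv = (-6*sin(y)) dy, so v = 6*cos(y): now 6*y*cos(y) - 5*exp(12 - 4*y**2)/4 + ∫(-6*cos(y)) dy + exp(-2*y).
Step 7. Evaluate the standard form: now 6*y*cos(y) - 5*exp(12 - 4*y**2)/4 - 6*sin(y) + exp(-2*y).
Answer: 6*y*cos(y) - 5*exp(12 - 4*y**2)/4 - 6*sin(y) + exp(-2*y).


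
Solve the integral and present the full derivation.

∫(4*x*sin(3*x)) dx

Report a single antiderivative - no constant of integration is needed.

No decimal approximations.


Step 1. Integrate ∫(4*x*sin(3*x)) dx by parts with u = x, dv = (4*sin(3*x)) dx, so v = -4*cos(3*x)/3: now -4*x*cos(3*x)/3 + ∫(4*cos(3*x)/3) dx.
Step 2. Evaluate the standard form: now -4*x*cos(3*x)/3 + 4*sin(3*x)/9.
Answer: -4*x*cos(3*x)/3 + 4*sin(3*x)/9.


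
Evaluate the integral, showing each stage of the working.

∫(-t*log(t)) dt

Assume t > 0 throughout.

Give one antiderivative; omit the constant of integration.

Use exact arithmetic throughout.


Step 1. Integrate ∫(-t*log(t)) dt by parts with u = log(t), dv = (-t) dt, so v = -t**2/2 [assuming t > 0]: now -t**2*log(t)/2 + ∫(t/2) dt.
Step 2. Evaluate the standard form: now -t**2*log(t)/2 + t**2/4.
Answer: -t**2*log(t)/2 + t**2/4.


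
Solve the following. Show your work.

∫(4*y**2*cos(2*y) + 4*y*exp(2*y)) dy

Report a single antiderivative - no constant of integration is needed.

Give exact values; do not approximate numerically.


Step 1. Rewrite: now ∫(4*y*exp(2*y)) dy + ∫(4*y**2*cos(2*y)) dy.
Step 2. Integrate ∫(4*y**2*cos(2*y)) dy by parts with u = y**2, dv = (4*cos(2*y)) dy, so v = 2*sin(2*y): now 2*y**2*sin(2*y) + ∫(4*y*exp(2*y)) dy + ∫(-4*y*sin(2*y)) dy.
Step 3. Integrate ∫(-4*y*sin(2*y)) dy by parts with u = y, dv = (-4*sin(2*y)) dy, so v = 2*cos(2*y): now 2*y**2*sin(2*y) + 2*y*cos(2*y) + ∫(4*y*exp(2*y)) dy + ∫(-2*cos(2*y)) dy.
Step 4. Evaluate the standard form: now 2*y**2*sin(2*y) + 2*y*cos(2*y) - sin(2*y) + ∫(4*y*exp(2*y)) dy.
Step 5. Integrate ∫(4*y*exp(2*y)) dy by parts with u = y, dv = (4*exp(2*y)) dy, so v = 2*exp(2*y): now 2*y**2*sin(2*y) + 2*y*exp(2*y) + 2*y*cos(2*y) - sin(2*y) + ∫(-2*exp(2*y)) dy.
Step 6. Evaluate the standard form: now 2*y**2*sin(2*y) + 2*y*exp(2*y) + 2*y*cos(2*y) - exp(2*y) - sin(2*y).
Answer: 2*y**2*sin(2*y) + 2*y*exp(2*y) + 2*y*cos(2*y) - exp(2*y) - sin(2*y).


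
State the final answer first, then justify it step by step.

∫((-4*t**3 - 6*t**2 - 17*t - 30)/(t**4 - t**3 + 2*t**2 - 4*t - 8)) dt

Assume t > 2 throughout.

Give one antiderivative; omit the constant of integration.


The answer is -5*log(t - 2) + log(t + 1) + atan(t/2)/2.
Step 1. Decompose ∫((-4*t**3 - 6*t**2 - 17*t - 30)/(t**4 - t**3 + 2*t**2 - 4*t - 8)) dt by partial fractions, (-4*t**3 - 6*t**2 - 17*t - 30)/(t**4 - t**3 + 2*t**2 - 4*t - 8) = 1/(t**2 + 4) + 1/(t + 1) - 5/(t - 2): now ∫(-5/(t - 2)) dt + ∫(1/(t + 1)) dt + ∫(1/(t**2 + 4)) dt.
Step 2. Evaluate the standard form [assuming t > 2]: now -5*log(t - 2) + ∫(1/(t + 1)) dt + ∫(1/(t**2 + 4)) dt.
Step 3. Evaluate the standard form [assuming t > -1]: now -5*log(t - 2) + log(t + 1) + ∫(1/(t**2 + 4)) dt.
Step 4. Evaluate the standard form: now -5*log(t - 2) + log(t + 1) + atan(t/2)/2.
Answer: -5*log(t - 2) + log(t + 1) + atan(t/2)/2.


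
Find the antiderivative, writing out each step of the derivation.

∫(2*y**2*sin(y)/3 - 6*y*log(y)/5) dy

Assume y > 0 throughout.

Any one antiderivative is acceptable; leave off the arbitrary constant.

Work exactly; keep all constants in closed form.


Step 1. Rewrite: now ∫(-6*y*log(y)/5) dy + ∫(2*y**2*sin(y)/3) dy.
Step 2. Integrate ∫(-6*y*log(y)/5) dy by parts with u = log(y), dv = (-6*y/5) dy, so v = -3*y**2/5 [assuming y > 0]: now -3*y**2*log(y)/5 + ∫(3*y/5) dy + ∫(2*y**2*sin(y)/3) dy.
Step 3. Evaluate the standard form: now -3*y**2*log(y)/5 + 3*y**2/10 + ∫(2*y**2*sin(y)/3) dy.
Step 4. Integrate ∫(2*y**2*sin(y)/3) dy by parts with u = y**2, dv = (2*sin(y)/3) dy, so v = -2*cos(y)/3: now -3*y**2*log(y)/5 - 2*y**2*cos(y)/3 + 3*y**2/10 + ∫(4*y*cos(y)/3) dy.
Step 5. Integrate ∫(4*y*cos(y)/3) dy by parts with u = y, dv = (4*cos(y)/3) dy, so v = 4*sin(y)/3: now -3*y**2*log(y)/5 - 2*y**2*cos(y)/3 + 3*y**2/10 + 4*y*sin(y)/3 + ∫(-4*sin(y)/3) dy.
Step 6. Evaluate the standard form: now -3*y**2*log(y)/5 - 2*y**2*cos(y)/3 + 3*y**2/10 + 4*y*sin(y)/3 + 4*cos(y)/3.
Answer: -3*y**2*log(y)/5 - 2*y**2*cos(y)/3 + 3*y**2/10 + 4*y*sin(y)/3 + 4*cos(y)/3.


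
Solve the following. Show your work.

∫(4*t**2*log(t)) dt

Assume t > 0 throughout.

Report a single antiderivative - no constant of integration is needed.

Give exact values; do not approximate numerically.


Step 1. Integrate ∫(4*t**2*log(t)) dt by parts with u = log(t), dv = (4*t**2) dt, so v = 4*t**3/3 [assuming t > 0]: now 4*t**3*log(t)/3 + ∫(-4*t**2/3) dt.
Step 2. Evaluate the standard form: now 4*t**3*log(t)/3 - 4*t**3/9.
Answer: 4*t**3*log(t)/3 - 4*t**3/9.


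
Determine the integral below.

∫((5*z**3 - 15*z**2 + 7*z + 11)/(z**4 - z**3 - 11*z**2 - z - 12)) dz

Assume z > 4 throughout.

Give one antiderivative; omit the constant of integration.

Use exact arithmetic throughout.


Answer: log(z - 4) + 4*log(z + 3) - 2*atan(z).


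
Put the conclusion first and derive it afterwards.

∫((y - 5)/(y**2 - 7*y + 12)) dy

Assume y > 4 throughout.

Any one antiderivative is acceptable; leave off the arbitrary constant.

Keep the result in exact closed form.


The answer is -log(y - 4) + 2*log(y - 3).
Step 1. Decompose ∫((y - 5)/(y**2 - 7*y + 12)) dy by partial fractions, (y - 5)/(y**2 - 7*y + 12) = 2/(y - 3) - 1/(y - 4): now ∫(-1/(y - 4)) dy + ∫(2/(y - 3)) dy.
Step 2. Evaluate the standard form [assuming y > 4]: now -log(y - 4) + ∫(2/(y - 3)) dy.
Step 3. Evaluate the standard form [assuming y > 3]: now -log(y - 4) + 2*log(y - 3).
Answer: -log(y - 4) + 2*log(y - 3).


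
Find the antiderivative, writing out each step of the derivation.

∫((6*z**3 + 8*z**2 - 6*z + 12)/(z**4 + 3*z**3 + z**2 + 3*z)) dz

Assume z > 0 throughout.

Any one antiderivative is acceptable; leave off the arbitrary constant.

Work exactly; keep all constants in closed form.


Step 1. Decompose ∫((6*z**3 + 8*z**2 - 6*z + 12)/(z**4 + 3*z**3 + z**2 + 3*z)) dz by partial fractions, (6*z**3 + 8*z**2 - 6*z + 12)/(z**4 + 3*z**3 + z**2 + 3*z) = -4/(z**2 + 1) + 2/(z + 3) + 4/z: now ∫(4/z) dz + ∫(2/(z + 3)) dz + ∫(-4/(z**2 + 1)) dz.
Step 2. Evaluate the standard form [assuming z > -3]: now 2*log(z + 3) + ∫(4/z) dz + ∫(-4/(z**2 + 1)) dz.
Step 3. Evaluate the standard form [assuming z > 0]: now 4*log(z) + 2*log(z + 3) + ∫(-4/(z**2 + 1)) dz.
Step 4. Evaluate the standard form: now 4*log(z) + 2*log(z + 3) - 4*atan(z).
Answer: 4*log(z) + 2*log(z + 3) - 4*atan(z).


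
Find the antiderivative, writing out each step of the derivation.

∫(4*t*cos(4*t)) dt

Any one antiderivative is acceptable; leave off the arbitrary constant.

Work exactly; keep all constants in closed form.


Step 1. Integrate ∫(4*t*cos(4*t)) dt by parts with u = t, dv = (4*cos(4*t)) dt, so v = sin(4*t): now t*sin(4*t) + ∫(-sin(4*t)) dt.
Step 2. Evaluate the standard form: now t*sin(4*t) + cos(4*t)/4.
Answer: t*sin(4*t) + cos(4*t)/4.


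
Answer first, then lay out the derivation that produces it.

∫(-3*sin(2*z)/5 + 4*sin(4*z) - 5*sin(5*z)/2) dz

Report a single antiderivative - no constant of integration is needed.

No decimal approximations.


The answer is 3*cos(2*z)/10 - cos(4*z) + cos(5*z)/2.
Step 1. Rewrite: now ∫(-3*sin(2*z)/5) dz + ∫(4*sin(4*z)) dz + ∫(-5*sin(5*z)/2) dz.
Step 2. Evaluate the standard form: now -cos(4*z) + ∫(-3*sin(2*z)/5) dz + ∫(-5*sin(5*z)/2) dz.
Step 3. Evaluate the standard form: now -cos(4*z) + cos(5*z)/2 + ∫(-3*sin(2*z)/5) dz.
Step 4. Evaluate the standard form: now 3*cos(2*z)/10 - cos(4*z) + cos(5*z)/2.
Answer: 3*cos(2*z)/10 - cos(4*z) + cos(5*z)/2.


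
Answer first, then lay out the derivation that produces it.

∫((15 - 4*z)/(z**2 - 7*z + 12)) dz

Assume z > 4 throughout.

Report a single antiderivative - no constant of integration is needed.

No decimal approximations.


The answer is -log(z - 4) - 3*log(z - 3).
Step 1. Decompose ∫((15 - 4*z)/(z**2 - 7*z + 12)) dz by partial fractions, (15 - 4*z)/(z**2 - 7*z + 12) = -3/(z - 3) - 1/(z - 4): now ∫(-1/(z - 4)) dz + ∫(-3/(z - 3)) dz.
Step 2. Evaluate the standard form [assuming z > 4]: now -log(z - 4) + ∫(-3/(z - 3)) dz.
Step 3. Evaluate the standard form [assuming z > 3]: now -log(z - 4) - 3*log(z - 3).
Answer: -log(z - 4) - 3*log(z - 3).


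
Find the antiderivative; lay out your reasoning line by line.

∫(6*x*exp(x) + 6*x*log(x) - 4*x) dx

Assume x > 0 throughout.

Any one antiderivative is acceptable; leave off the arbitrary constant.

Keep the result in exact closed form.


Step 1. Rewrite: now ∫(-4*x) dx + ∫(6*x*exp(x)) dx + ∫(6*x*log(x)) dx.
Step 2. Integrate ∫(6*x*exp(x)) dx by parts with u = x, dv = (6*exp(x)) dx, so v = 6*exp(x): now 6*x*exp(x) + ∫(-4*x) dx + ∫(6*x*log(x)) dx + ∫(-6*exp(x)) dx.
Step 3. Evaluate the standard form: now 6*x*exp(x) - 6*exp(x) + ∫(-4*x) dx + ∫(6*x*log(x)) dx.
Step 4. Evaluate the standard form: now -2*x**2 + 6*x*exp(x) - 6*exp(x) + ∫(6*x*log(x)) dx.
Step 5. Integrate ∫(6*x*log(x)) dx by parts with u = log(x), dv = (6*x) dx, so v = 3*x**2 [assuming x > 0]: now 3*x**2*log(x) - 2*x**2 + 6*x*exp(x) - 6*exp(x) + ∫(-3*x) dx.
Step 6. Evaluate the standard form: now 3*x**2*log(x) - 7*x**2/2 + 6*x*exp(x) - 6*exp(x).
Answer: 3*x**2*log(x) - 7*x**2/2 + 6*x*exp(x) - 6*exp(x).


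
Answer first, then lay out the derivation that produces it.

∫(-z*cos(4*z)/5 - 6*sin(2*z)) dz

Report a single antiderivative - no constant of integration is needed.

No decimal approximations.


The answer is -z*sin(4*z)/20 + 3*cos(2*z) - cos(4*z)/80.
Step 1. Rewrite: now ∫(-z*cos(4*z)/5) dz + ∫(-6*sin(2*z)) dz.
Step 2. Evaluate the standard form: now 3*cos(2*z) + ∫(-z*cos(4*z)/5) dz.
Step 3. Integrate ∫(-z*cos(4*z)/5) dz by parts with u = z, dv = (-cos(4*z)/5) dz, so v = -sin(4*z)/20: now -z*sin(4*z)/20 + 3*cos(2*z) + ∫(sin(4*z)/20) dz.
Step 4. Evaluate the standard form: now -z*sin(4*z)/20 + 3*cos(2*z) - cos(4*z)/80.
Answer: -z*sin(4*z)/20 + 3*cos(2*z) - cos(4*z)/80.


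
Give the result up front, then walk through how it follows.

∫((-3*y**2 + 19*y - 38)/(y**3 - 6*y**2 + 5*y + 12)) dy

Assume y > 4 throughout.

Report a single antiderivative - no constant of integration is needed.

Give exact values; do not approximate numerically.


The answer is -2*log(y - 4) + 2*log(y - 3) - 3*log(y + 1).
Step 1. Decompose ∫((-3*y**2 + 19*y - 38)/(y**3 - 6*y**2 + 5*y + 12)) dy by partial fractions, (-3*y**2 + 19*y - 38)/(y**3 - 6*y**2 + 5*y + 12) = -3/(y + 1) + 2/(y - 3) - 2/(y - 4): now ∫(-2/(y - 4)) dy + ∫(2/(y - 3)) dy + ∫(-3/(y + 1)) dy.
Step 2. Evaluate the standard form [assuming y > 4]: now -2*log(y - 4) + ∫(2/(y - 3)) dy + ∫(-3/(y + 1)) dy.
Step 3. Evaluate the standard form [assuming y > -1]: now -2*log(y - 4) - 3*log(y + 1) + ∫(2/(y - 3)) dy.
Step 4. Evaluate the standard form [assuming y > 3]: now -2*log(y - 4) + 2*log(y - 3) - 3*log(y + 1).
Answer: -2*log(y - 4) + 2*log(y - 3) - 3*log(y + 1).


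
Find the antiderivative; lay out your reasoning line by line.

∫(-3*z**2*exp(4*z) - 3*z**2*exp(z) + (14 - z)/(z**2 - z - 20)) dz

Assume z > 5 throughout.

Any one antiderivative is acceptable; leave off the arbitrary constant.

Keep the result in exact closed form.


Step 1. Rewrite: now ∫(-3*z**2*exp(z)) dz + ∫(-3*z**2*exp(4*z)) dz + ∫((14 - z)/(z**2 - z - 20)) dz.
Step 2. Integrate ∫(-3*z**2*exp(z)) dz by parts with u = z**2, dv = (-3*exp(z)) dz, so v = -3*exp(z): now -3*z**2*exp(z) + ∫(6*z*exp(z)) dz + ∫(-3*z**2*exp(4*z)) dz + ∫((14 - z)/(z**2 - z - 20)) dz.
Step 3. Integrate ∫(6*z*exp(z)) dz by parts with u = z, dv = (6*exp(z)) dz, so v = 6*exp(z): now -3*z**2*exp(z) + 6*z*exp(z) + ∫(-3*z**2*exp(4*z)) dz + ∫((14 - z)/(z**2 - z - 20)) dz + ∫(-6*exp(z)) dz.
Step 4. Evaluate the standard form: now -3*z**2*exp(z) + 6*z*exp(z) - 6*exp(z) + ∫(-3*z**2*exp(4*z)) dz + ∫((14 - z)/(z**2 - z - 20)) dz.
Step 5. Integrate ∫(-3*z**2*exp(4*z)) dz by parts with u = z**2, dv = (-3*exp(4*z)) dz, so v = -3*exp(4*z)/4: now -3*z**2*exp(4*z)/4 - 3*z**2*exp(z) + 6*z*exp(z) - 6*exp(z) + ∫(3*z*exp(4*z)/2) dz + ∫((14 - z)/(z**2 - z - 20)) dz.
Step 6. Integrate ∫(3*z*exp(4*z)/2) dz by parts with u = z, dv = (3*exp(4*z)/2) dz, so v = 3*exp(4*z)/8: now -3*z**2*exp(4*z)/4 - 3*z**2*exp(z) + 3*z*exp(4*z)/8 + 6*z*exp(z) - 6*exp(z) + ∫((14 - z)/(z**2 - z - 20)) dz + ∫(-3*exp(4*z)/8) dz.
Step 7. Evaluate the standard form: now -3*z**2*exp(4*z)/4 - 3*z**2*exp(z) + 3*z*exp(4*z)/8 + 6*z*exp(z) - 3*exp(4*z)/32 - 6*exp(z) + ∫((14 - z)/(z**2 - z - 20)) dz.
Step 8. Decompose ∫((14 - z)/(z**2 - z - 20)) dz by partial fractions, (14 - z)/(z**2 - z - 20) = -2/(z + 4) + 1/(z - 5): now -3*z**2*exp(4*z)/4 - 3*z**2*exp(z) + 3*z*exp(4*z)/8 + 6*z*exp(z) - 3*exp(4*z)/32 - 6*exp(z) + ∫(1/(z - 5)) dz + ∫(-2/(z + 4)) dz.
Step 9. Evaluate the standard form [assuming z > -4]: now -3*z**2*exp(4*z)/4 - 3*z**2*exp(z) + 3*z*exp(4*z)/8 + 6*z*exp(z) - 3*exp(4*z)/32 - 6*exp(z) - 2*log(z + 4) + ∫(1/(z - 5)) dz.
Step 10. Evaluate the standard form [assuming z > 5]: now -3*z**2*exp(4*z)/4 - 3*z**2*exp(z) + 3*z*exp(4*z)/8 + 6*z*exp(z) - 3*exp(4*z)/32 - 6*exp(z) + log(z - 5) - 2*log(z + 4).
Answer: -3*z**2*exp(4*z)/4 - 3*z**2*exp(z) + 3*z*exp(4*z)/8 + 6*z*exp(z) - 3*exp(4*z)/32 - 6*exp(z) + log(z - 5) - 2*log(z + 4).


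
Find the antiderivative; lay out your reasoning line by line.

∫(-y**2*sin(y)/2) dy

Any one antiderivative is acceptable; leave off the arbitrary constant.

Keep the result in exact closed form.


Step 1. Integrate ∫(-y**2*sin(y)/2) dy by parts with u = y**2, dv = (-sin(y)/2) dy, so v = cos(y)/2: now y**2*cos(y)/2 + ∫(-y*cos(y)) dy.
Step 2. Integrate ∫(-y*cos(y)) dy by parts with u = y, dv = (-cos(y)) dy, so v = -sin(y): now y**2*cos(y)/2 - y*sin(y) + ∫(sin(y)) dy.
Step 3. Evaluate the standard form: now y**2*cos(y)/2 - y*sin(y) - cos(y).
Answer: y**2*cos(y)/2 - y*sin(y) - cos(y).


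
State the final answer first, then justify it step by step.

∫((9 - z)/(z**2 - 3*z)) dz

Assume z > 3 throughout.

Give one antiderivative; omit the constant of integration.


The answer is -3*log(z) + 2*log(z - 3).
Step 1. Decompose ∫((9 - z)/(z**2 - 3*z)) dz by partial fractions, (9 - z)/(z**2 - 3*z) = 2/(z - 3) - 3/z: now ∫(-3/z) dz + ∫(2/(z - 3)) dz.
Step 2. Evaluate the standard form [assuming z > 0]: now -3*log(z) + ∫(2/(z - 3)) dz.
Step 3. Evaluate the standard form [assuming z > 3]: now -3*log(z) + 2*log(z - 3).
Answer: -3*log(z) + 2*log(z - 3).


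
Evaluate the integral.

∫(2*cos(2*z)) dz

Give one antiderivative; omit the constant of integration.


Answer: sin(2*z).


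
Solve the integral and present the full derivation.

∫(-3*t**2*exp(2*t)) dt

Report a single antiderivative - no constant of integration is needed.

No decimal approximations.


Step 1. Integrate ∫(-3*t**2*exp(2*t)) dt by parts with u = t**2, dv = (-3*exp(2*t)) dt, so v = -3*exp(2*t)/2: now -3*t**2*exp(2*t)/2 + ∫(3*t*exp(2*t)) dt.
Step 2. Integrate ∫(3*t*exp(2*t)) dt by parts with u = t, dv = (3*exp(2*t)) dt, so v = 3*exp(2*t)/2: now -3*t**2*exp(2*t)/2 + 3*t*exp(2*t)/2 + ∫(-3*exp(2*t)/2) dt.
Step 3. Evaluate the standard form: now -3*t**2*exp(2*t)/2 + 3*t*exp(2*t)/2 - 3*exp(2*t)/4.
Answer: -3*t**2*exp(2*t)/2 + 3*t*exp(2*t)/2 - 3*exp(2*t)/4.


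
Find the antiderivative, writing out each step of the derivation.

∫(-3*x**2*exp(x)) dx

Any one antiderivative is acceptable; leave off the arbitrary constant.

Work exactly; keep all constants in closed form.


Step 1. Integrate ∫(-3*x**2*exp(x)) dx by parts with u = x**2, dv = (-3*exp(x)) dx, so v = -3*exp(x): now -3*x**2*exp(x) + ∫(6*x*exp(x)) dx.
Step 2. Integrate ∫(6*x*exp(x)) dx by parts with u = x, dv = (6*exp(x)) dx, so v = 6*exp(x): now -3*x**2*exp(x) + 6*x*exp(x) + ∫(-6*exp(x)) dx.
Step 3. Evaluate the standard form: now -3*x**2*exp(x) + 6*x*exp(x) - 6*exp(x).
Answer: -3*x**2*exp(x) + 6*x*exp(x) - 6*exp(x).


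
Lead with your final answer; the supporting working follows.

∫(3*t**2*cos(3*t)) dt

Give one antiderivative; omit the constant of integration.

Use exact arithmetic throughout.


The answer is t**2*sin(3*t) + 2*t*cos(3*t)/3 - 2*sin(3*t)/9.
Step 1. Integrate ∫(3*t**2*cos(3*t)) dt by parts with u = t**2, dv = (3*cos(3*t)) dt, so v = sin(3*t): now t**2*sin(3*t) + ∫(-2*t*sin(3*t)) dt.
Step 2. Integrate ∫(-2*t*sin(3*t)) dt by parts with u = t, dv = (-2*sin(3*t)) dt, so v = 2*cos(3*t)/3: now t**2*sin(3*t) + 2*t*cos(3*t)/3 + ∫(-2*cos(3*t)/3) dt.
Step 3. Evaluate the standard form: now t**2*sin(3*t) + 2*t*cos(3*t)/3 - 2*sin(3*t)/9.
Answer: t**2*sin(3*t) + 2*t*cos(3*t)/3 - 2*sin(3*t)/9.


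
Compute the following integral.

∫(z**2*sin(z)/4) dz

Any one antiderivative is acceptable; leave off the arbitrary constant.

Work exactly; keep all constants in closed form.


Answer: -z**2*cos(z)/4 + z*sin(z)/2 + cos(z)/2.


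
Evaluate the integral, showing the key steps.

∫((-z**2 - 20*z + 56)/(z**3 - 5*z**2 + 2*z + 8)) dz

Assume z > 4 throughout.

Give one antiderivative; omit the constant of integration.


Step 1. Decompose ∫((-z**2 - 20*z + 56)/(z**3 - 5*z**2 + 2*z + 8)) dz by partial fractions, (-z**2 - 20*z + 56)/(z**3 - 5*z**2 + 2*z + 8) = 5/(z + 1) - 2/(z - 2) - 4/(z - 4): now ∫(-4/(z - 4)) dz + ∫(-2/(z - 2)) dz + ∫(5/(z + 1)) dz.
Step 2. Evaluate the standard form [assuming z > 4]: now -4*log(z - 4) + ∫(-2/(z - 2)) dz + ∫(5/(z + 1)) dz.
Step 3. Evaluate the standard form [assuming z > -1]: now -4*log(z - 4) + 5*log(z + 1) + ∫(-2/(z - 2)) dz.
Step 4. Evaluate the standard form [assuming z > 2]: now -4*log(z - 4) - 2*log(z - 2) + 5*log(z + 1).
Answer: -4*log(z - 4) - 2*log(z - 2) + 5*log(z + 1).


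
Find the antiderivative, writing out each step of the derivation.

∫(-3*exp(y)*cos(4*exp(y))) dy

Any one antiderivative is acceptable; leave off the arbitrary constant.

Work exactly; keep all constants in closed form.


Step 1. Substitute u = exp(y), turning ∫(-3*exp(y)*cos(4*exp(y))) dy into ∫(-3*cos(4*u)) du: now ∫(-3*cos(4*u)) du.
Step 2. Evaluate the standard form: now -3*sin(4*u)/4.
Step 3. Substitute back u = exp(y): now -3*sin(4*exp(y))/4.
Answer: -3*sin(4*exp(y))/4.


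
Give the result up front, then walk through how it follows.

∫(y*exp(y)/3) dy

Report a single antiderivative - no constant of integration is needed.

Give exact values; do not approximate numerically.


The answer is y*exp(y)/3 - exp(y)/3.
Step 1. Integrate ∫(y*exp(y)/3) dy by parts with u = y, dv = (exp(y)/3) dy, so v = exp(y)/3: now y*exp(y)/3 + ∫(-exp(y)/3) dy.
Step 2. Evaluate the standard form: now y*exp(y)/3 - exp(y)/3.
Answer: y*exp(y)/3 - exp(y)/3.


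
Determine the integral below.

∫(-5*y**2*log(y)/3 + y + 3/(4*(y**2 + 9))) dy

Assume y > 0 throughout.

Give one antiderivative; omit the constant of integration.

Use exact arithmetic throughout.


Answer: -5*y**3*log(y)/9 + 5*y**3/27 + y**2/2 + atan(y/3)/4.


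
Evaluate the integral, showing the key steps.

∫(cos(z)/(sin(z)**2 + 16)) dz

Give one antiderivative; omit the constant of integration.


Step 1. Substitute u = sin(z), turning ∫(cos(z)/(sin(z)**2 + 16)) dz into ∫(1/(u**2 + 16)) du: now ∫(1/(u**2 + 16)) du.
Step 2. Evaluate the standard form: now atan(u/4)/4.
Step 3. Substitute back u = sin(z): now atan(sin(z)/4)/4.
Answer: atan(sin(z)/4)/4.


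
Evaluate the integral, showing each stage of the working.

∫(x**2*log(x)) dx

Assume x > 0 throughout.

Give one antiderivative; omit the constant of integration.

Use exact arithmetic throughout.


Step 1. Integrate ∫(x**2*log(x)) dx by parts with u = log(x), dv = (x**2) dx, so v = x**3/3 [assuming x > 0]: now x**3*log(x)/3 + ∫(-x**2/3) dx.
Step 2. Evaluate the standard form: now x**3*log(x)/3 - x**3/9.
Answer: x**3*log(x)/3 - x**3/9.


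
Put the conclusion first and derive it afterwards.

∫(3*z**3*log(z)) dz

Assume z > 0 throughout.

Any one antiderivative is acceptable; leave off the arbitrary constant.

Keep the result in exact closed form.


The answer is 3*z**4*log(z)/4 - 3*z**4/16.
Step 1. Integrate ∫(3*z**3*log(z)) dz by parts with u = log(z), dv = (3*z**3) dz, so v = 3*z**4/4 [assuming z > 0]: now 3*z**4*log(z)/4 + ∫(-3*z**3/4) dz.
Step 2. Evaluate the standard form: now 3*z**4*log(z)/4 - 3*z**4/16.
Answer: 3*z**4*log(z)/4 - 3*z**4/16.


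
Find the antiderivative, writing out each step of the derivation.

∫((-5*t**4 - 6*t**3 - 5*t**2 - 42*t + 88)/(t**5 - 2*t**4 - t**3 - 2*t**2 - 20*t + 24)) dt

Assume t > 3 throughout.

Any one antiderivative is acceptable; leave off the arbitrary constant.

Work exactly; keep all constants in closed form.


Step 1. Decompose ∫((-5*t**4 - 6*t**3 - 5*t**2 - 42*t + 88)/(t**5 - 2*t**4 - t**3 - 2*t**2 - 20*t + 24)) dt by partial fractions, (-5*t**4 - 6*t**3 - 5*t**2 - 42*t + 88)/(t**5 - 2*t**4 - t**3 - 2*t**2 - 20*t + 24) = 2/(t**2 + 4) + 1/(t + 2) - 1/(t - 1) - 5/(t - 3): now ∫(-5/(t - 3)) dt + ∫(-1/(t - 1)) dt + ∫(1/(t + 2)) dt + ∫(2/(t**2 + 4)) dt.
Step 2. Evaluate the standard form [assuming t > 1]: now -log(t - 1) + ∫(-5/(t - 3)) dt + ∫(1/(t + 2)) dt + ∫(2/(t**2 + 4)) dt.
Step 3. Evaluate the standard form [assuming t > -2]: now -log(t - 1) + log(t + 2) + ∫(-5/(t - 3)) dt + ∫(2/(t**2 + 4)) dt.
Step 4. Evaluate the standard form [assuming t > 3]: now -5*log(t - 3) - log(t - 1) + log(t + 2) + ∫(2/(t**2 + 4)) dt.
Step 5. Evaluate the standard form: now -5*log(t - 3) - log(t - 1) + log(t + 2) + atan(t/2).
Answer: -5*log(t - 3) - log(t - 1) + log(t + 2) + atan(t/2).


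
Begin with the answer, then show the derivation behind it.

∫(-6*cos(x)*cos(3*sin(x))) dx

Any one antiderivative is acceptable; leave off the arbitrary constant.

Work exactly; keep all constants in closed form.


The answer is -2*sin(3*sin(x)).
Step 1. Substitute u = sin(x), turning ∫(-6*cos(x)*cos(3*sin(x))) dx into ∫(-6*cos(3*u)) du: now ∫(-6*cos(3*u)) du.
Step 2. Evaluate the standard form: now -2*sin(3*u).
Step 3. Substitute back u = sin(x): now -2*sin(3*sin(x)).
Answer: -2*sin(3*sin(x)).


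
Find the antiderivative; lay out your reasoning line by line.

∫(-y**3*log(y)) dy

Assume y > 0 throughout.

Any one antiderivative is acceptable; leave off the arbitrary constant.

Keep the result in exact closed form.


Step 1. Integrate ∫(-y**3*log(y)) dy by parts with u = log(y), dv = (-y**3) dy, so v = -y**4/4 [assuming y > 0]: now -y**4*log(y)/4 + ∫(y**3/4) dy.
Step 2. Evaluate the standard form: now -y**4*log(y)/4 + y**4/16.
Answer: -y**4*log(y)/4 + y**4/16.


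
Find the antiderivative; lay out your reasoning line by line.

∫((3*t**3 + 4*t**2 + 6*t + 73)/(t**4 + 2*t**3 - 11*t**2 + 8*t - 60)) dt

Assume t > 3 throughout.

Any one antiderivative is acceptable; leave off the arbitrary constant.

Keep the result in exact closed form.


Step 1. Decompose ∫((3*t**3 + 4*t**2 + 6*t + 73)/(t**4 + 2*t**3 - 11*t**2 + 8*t - 60)) dt by partial fractions, (3*t**3 + 4*t**2 + 6*t + 73)/(t**4 + 2*t**3 - 11*t**2 + 8*t - 60) = -3/(t**2 + 4) + 1/(t + 5) + 2/(t - 3): now ∫(2/(t - 3)) dt + ∫(1/(t + 5)) dt + ∫(-3/(t**2 + 4)) dt.
Step 2. Evaluate the standard form [assuming t > 3]: now 2*log(t - 3) + ∫(1/(t + 5)) dt + ∫(-3/(t**2 + 4)) dt.
Step 3. Evaluate the standard form [assuming t > -5]: now 2*log(t - 3) + log(t + 5) + ∫(-3/(t**2 + 4)) dt.
Step 4. Evaluate the standard form: now 2*log(t - 3) + log(t + 5) - 3*atan(t/2)/2.
Answer: 2*log(t - 3) + log(t + 5) - 3*atan(t/2)/2.


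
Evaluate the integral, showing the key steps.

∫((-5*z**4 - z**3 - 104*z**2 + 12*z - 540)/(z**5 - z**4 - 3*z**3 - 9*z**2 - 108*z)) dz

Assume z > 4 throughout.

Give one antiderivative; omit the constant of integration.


Step 1. Decompose ∫((-5*z**4 - z**3 - 104*z**2 + 12*z - 540)/(z**5 - z**4 - 3*z**3 - 9*z**2 - 108*z)) dz by partial fractions, (-5*z**4 - z**3 - 104*z**2 + 12*z - 540)/(z**5 - z**4 - 3*z**3 - 9*z**2 - 108*z) = -1/(z**2 + 9) - 5/(z + 3) - 5/(z - 4) + 5/z: now ∫(5/z) dz + ∫(-5/(z - 4)) dz + ∫(-5/(z + 3)) dz + ∫(-1/(z**2 + 9)) dz.
Step 2. Evaluate the standard form [assuming z > -3]: now -5*log(z + 3) + ∫(5/z) dz + ∫(-5/(z - 4)) dz + ∫(-1/(z**2 + 9)) dz.
Step 3. Evaluate the standard form [assuming z > 4]: now -5*log(z - 4) - 5*log(z + 3) + ∫(5/z) dz + ∫(-1/(z**2 + 9)) dz.
Step 4. Evaluate the standard form [assuming z > 0]: now 5*log(z) - 5*log(z - 4) - 5*log(z + 3) + ∫(-1/(z**2 + 9)) dz.
Step 5. Evaluate the standard form: now 5*log(z) - 5*log(z - 4) - 5*log(z + 3) - atan(z/3)/3.
Answer: 5*log(z) - 5*log(z - 4) - 5*log(z + 3) - atan(z/3)/3.


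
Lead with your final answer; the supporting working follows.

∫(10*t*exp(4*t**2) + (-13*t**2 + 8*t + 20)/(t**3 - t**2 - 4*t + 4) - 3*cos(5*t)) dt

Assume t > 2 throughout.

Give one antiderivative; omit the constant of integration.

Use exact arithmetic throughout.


The answer is 5*exp(4*t**2)/4 - 4*log(t - 2) - 5*log(t - 1) - 4*log(t + 2) - 3*sin(5*t)/5.
Step 1. Rewrite: now ∫(10*t*exp(4*t**2)) dt + ∫((-13*t**2 + 8*t + 20)/(t**3 - t**2 - 4*t + 4)) dt + ∫(-3*cos(5*t)) dt.
Step 2. Substitute u = t**2, turning ∫(10*t*exp(4*t**2)) dt into ∫(5*exp(4*u)) du: now ∫((-13*t**2 + 8*t + 20)/(t**3 - t**2 - 4*t + 4)) dt + ∫(5*exp(4*u)) du + ∫(-3*cos(5*t)) dt.
Step 3. Evaluate the standard form: now 5*exp(4*u)/4 + ∫((-13*t**2 + 8*t + 20)/(t**3 - t**2 - 4*t + 4)) dt + ∫(-3*cos(5*t)) dt.
Step 4. Substitute back u = t**2: now 5*exp(4*t**2)/4 + ∫((-13*t**2 + 8*t + 20)/(t**3 - t**2 - 4*t + 4)) dt + ∫(-3*cos(5*t)) dt.
Step 5. Decompose ∫((-13*t**2 + 8*t + 20)/(t**3 - t**2 - 4*t + 4)) dt by partial fractions, (-13*t**2 + 8*t + 20)/(t**3 - t**2 - 4*t + 4) = -4/(t + 2) - 5/(t - 1) - 4/(t - 2): now 5*exp(4*t**2)/4 + ∫(-4/(t - 2)) dt + ∫(-5/(t - 1)) dt + ∫(-4/(t + 2)) dt + ∫(-3*cos(5*t)) dt.
Step 6. Evaluate the standard form [assuming t > 1]: now 5*exp(4*t**2)/4 - 5*log(t - 1) + ∫(-4/(t - 2)) dt + ∫(-4/(t + 2)) dt + ∫(-3*cos(5*t)) dt.
Step 7. Evaluate the standard form [assuming t > 2]: now 5*exp(4*t**2)/4 - 4*log(t - 2) - 5*log(t - 1) + ∫(-4/(t + 2)) dt + ∫(-3*cos(5*t)) dt.
Step 8. Evaluate the standard form [assuming t > -2]: now 5*exp(4*t**2)/4 - 4*log(t - 2) - 5*log(t - 1) - 4*log(t + 2) + ∫(-3*cos(5*t)) dt.
Step 9. Evaluate the standard form: now 5*exp(4*t**2)/4 - 4*log(t - 2) - 5*log(t - 1) - 4*log(t + 2) - 3*sin(5*t)/5.
Answer: 5*exp(4*t**2)/4 - 4*log(t - 2) - 5*log(t - 1) - 4*log(t + 2) - 3*sin(5*t)/5.
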